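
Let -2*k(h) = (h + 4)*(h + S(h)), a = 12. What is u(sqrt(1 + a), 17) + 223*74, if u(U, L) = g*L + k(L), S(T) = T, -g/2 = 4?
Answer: 16009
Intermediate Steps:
g = -8 (g = -2*4 = -8)
k(h) = -h*(4 + h) (k(h) = -(h + 4)*(h + h)/2 = -(4 + h)*2*h/2 = -h*(4 + h))
u(U, L) = -8*L + L*(-4 - L)
u(sqrt(1 + a), 17) + 223*74 = 17*(-12 - 1*17) + 223*74 = 17*(-12 - 17) + 16502 = 17*(-29) + 16502 = -493 + 16502 = 16009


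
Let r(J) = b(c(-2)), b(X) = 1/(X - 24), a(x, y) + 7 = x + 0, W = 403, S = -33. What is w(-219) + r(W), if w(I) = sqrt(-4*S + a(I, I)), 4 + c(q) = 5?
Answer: -1/23 + I*sqrt(94) ≈ -0.043478 + 9.6954*I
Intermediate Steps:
a(x, y) = -7 + x (a(x, y) = -7 + (x + 0) = -7 + x)
c(q) = 1 (c(q) = -4 + 5 = 1)
w(I) = sqrt(125 + I) (w(I) = sqrt(-4*(-33) + (-7 + I)) = sqrt(132 + (-7 + I)) = sqrt(125 + I))
b(X) = 1/(-24 + X)
r(J) = -1/23 (r(J) = 1/(-24 + 1) = 1/(-23) = -1/23)
w(-219) + r(W) = sqrt(125 - 219) - 1/23 = sqrt(-94) - 1/23 = I*sqrt(94) - 1/23 = -1/23 + I*sqrt(94)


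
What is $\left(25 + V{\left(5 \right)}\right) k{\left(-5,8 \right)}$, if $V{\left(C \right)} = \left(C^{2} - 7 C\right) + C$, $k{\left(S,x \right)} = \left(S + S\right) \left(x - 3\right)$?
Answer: $-1000$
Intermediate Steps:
$k{\left(S,x \right)} = 2 S \left(-3 + x\right)$
$V{\left(C \right)} = C^{2} - 6 C$
$\left(25 + V{\left(5 \right)}\right) k{\left(-5,8 \right)} = \left(25 + 5 \left(-6 + 5\right)\right) 2 \left(-5\right) \left(-3 + 8\right) = \left(25 + 5 \left(-1\right)\right) 2 \left(-5\right) 5 = \left(25 - 5\right) \left(-50\right) = 20 \left(-50\right) = -1000$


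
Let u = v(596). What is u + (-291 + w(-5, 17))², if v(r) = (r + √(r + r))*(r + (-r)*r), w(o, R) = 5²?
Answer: -211282764 - 709240*√298 ≈ -2.2353e+8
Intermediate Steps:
w(o, R) = 25
v(r) = (r - r²)*(r + √2*√r) (v(r) = (r + √(2*r))*(r - r²) = (r + √2*√r)*(r - r²) = (r - r²)*(r + √2*√r))
u = -211353520 - 709240*√298 (u = 596² - 1*596³ + √2*596^(3/2) - √2*596^(5/2) = 355216 - 1*211708736 + √2*(1192*√149) - √2*710432*√149 = 355216 - 211708736 + 1192*√298 - 710432*√298 = -211353520 - 709240*√298 ≈ -2.2360e+8)
u + (-291 + w(-5, 17))² = (-211353520 - 709240*√298) + (-291 + 25)² = (-211353520 - 709240*√298) + (-266)² = (-211353520 - 709240*√298) + 70756 = -211282764 - 709240*√298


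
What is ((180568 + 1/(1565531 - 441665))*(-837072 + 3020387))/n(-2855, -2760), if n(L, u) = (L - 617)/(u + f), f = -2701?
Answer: 345657397382426643305/557437536 ≈ 6.2008e+11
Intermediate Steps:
n(L, u) = (-617 + L)/(-2701 + u) (n(L, u) = (L - 617)/(u - 2701) = (-617 + L)/(-2701 + u))
((180568 + 1/(1565531 - 441665))*(-837072 + 3020387))/n(-2855, -2760) = ((180568 + 1/(1565531 - 441665))*(-837072 + 3020387))/(((-617 - 2855)/(-2701 - 2760))) = ((180568 + 1/1123866)*2183315)/((-3472/(-5461))) = ((180568 + 1/1123866)*2183315)/((-1/5461*(-3472))) = ((202934235889/1123866)*2183315)/(3472/5461) = (443069361229992035/1123866)*(5461/3472) = 345657397382426643305/557437536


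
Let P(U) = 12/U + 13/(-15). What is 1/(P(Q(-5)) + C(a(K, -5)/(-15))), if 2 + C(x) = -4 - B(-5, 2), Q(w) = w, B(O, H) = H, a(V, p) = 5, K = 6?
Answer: -15/169 ≈ -0.088757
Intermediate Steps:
P(U) = -13/15 + 12/U (P(U) = 12/U + 13*(-1/15) = 12/U - 13/15 = -13/15 + 12/U)
C(x) = -8 (C(x) = -2 + (-4 - 1*2) = -2 + (-4 - 2) = -2 - 6 = -8)
1/(P(Q(-5)) + C(a(K, -5)/(-15))) = 1/((-13/15 + 12/(-5)) - 8) = 1/((-13/15 + 12*(-⅕)) - 8) = 1/((-13/15 - 12/5) - 8) = 1/(-49/15 - 8) = 1/(-169/15) = -15/169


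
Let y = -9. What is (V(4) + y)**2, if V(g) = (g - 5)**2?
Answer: 64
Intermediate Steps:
V(g) = (-5 + g)**2
(V(4) + y)**2 = ((-5 + 4)**2 - 9)**2 = ((-1)**2 - 9)**2 = (1 - 9)**2 = (-8)**2 = 64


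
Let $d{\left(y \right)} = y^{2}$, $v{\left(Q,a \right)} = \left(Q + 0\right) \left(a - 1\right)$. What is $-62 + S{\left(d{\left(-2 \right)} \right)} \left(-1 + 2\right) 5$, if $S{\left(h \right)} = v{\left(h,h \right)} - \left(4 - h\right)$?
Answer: $-2$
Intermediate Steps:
$v{\left(Q,a \right)} = Q \left(-1 + a\right)$
$S{\left(h \right)} = -4 + h + h \left(-1 + h\right)$ ($S{\left(h \right)} = h \left(-1 + h\right) - \left(4 - h\right) = h \left(-1 + h\right) + \left(-4 + h\right) = -4 + h + h \left(-1 + h\right)$)
$-62 + S{\left(d{\left(-2 \right)} \right)} \left(-1 + 2\right) 5 = -62 + \left(-4 + \left(\left(-2\right)^{2}\right)^{2}\right) \left(-1 + 2\right) 5 = -62 + \left(-4 + 4^{2}\right) 1 \cdot 5 = -62 + \left(-4 + 16\right) 5 = -62 + 12 \cdot 5 = -62 + 60 = -2$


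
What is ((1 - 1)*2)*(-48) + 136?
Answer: 136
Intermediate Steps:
((1 - 1)*2)*(-48) + 136 = (0*2)*(-48) + 136 = 0*(-48) + 136 = 0 + 136 = 136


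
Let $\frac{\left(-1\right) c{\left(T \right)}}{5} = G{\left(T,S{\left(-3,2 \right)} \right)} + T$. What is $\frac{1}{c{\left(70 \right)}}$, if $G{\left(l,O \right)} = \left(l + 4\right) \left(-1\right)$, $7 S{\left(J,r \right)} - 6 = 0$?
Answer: $\frac{1}{20} \approx 0.05$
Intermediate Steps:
$S{\left(J,r \right)} = \frac{6}{7}$ ($S{\left(J,r \right)} = \frac{6}{7} + \frac{1}{7} \cdot 0 = \frac{6}{7} + 0 = \frac{6}{7}$)
$G{\left(l,O \right)} = -4 - l$ ($G{\left(l,O \right)} = \left(4 + l\right) \left(-1\right) = -4 - l$)
$c{\left(T \right)} = 20$ ($c{\left(T \right)} = - 5 \left(\left(-4 - T\right) + T\right) = \left(-5\right) \left(-4\right) = 20$)
$\frac{1}{c{\left(70 \right)}} = \frac{1}{20}$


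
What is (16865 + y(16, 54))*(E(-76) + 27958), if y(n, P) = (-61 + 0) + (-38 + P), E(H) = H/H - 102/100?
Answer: 2351266118/5 ≈ 4.7025e+8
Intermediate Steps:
E(H) = -1/50 (E(H) = 1 - 102*1/100 = 1 - 51/50 = -1/50)
y(n, P) = -99 + P (y(n, P) = -61 + (-38 + P) = -99 + P)
(16865 + y(16, 54))*(E(-76) + 27958) = (16865 + (-99 + 54))*(-1/50 + 27958) = (16865 - 45)*(1397899/50) = 16820*(1397899/50) = 2351266118/5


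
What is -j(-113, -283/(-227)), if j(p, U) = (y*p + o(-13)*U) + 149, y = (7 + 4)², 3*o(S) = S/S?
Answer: 9209561/681 ≈ 13524.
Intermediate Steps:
o(S) = ⅓ (o(S) = (S/S)/3 = (⅓)*1 = ⅓)
y = 121 (y = 11² = 121)
j(p, U) = 149 + 121*p + U/3 (j(p, U) = (121*p + U/3) + 149 = 149 + 121*p + U/3)
-j(-113, -283/(-227)) = -(149 + 121*(-113) + (-283/(-227))/3) = -(149 - 13673 + (-283*(-1/227))/3) = -(149 - 13673 + (⅓)*(283/227)) = -(149 - 13673 + 283/681) = -1*(-9209561/681) = 9209561/681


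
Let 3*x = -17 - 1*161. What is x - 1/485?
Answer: -86333/1455 ≈ -59.335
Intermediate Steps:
x = -178/3 (x = (-17 - 1*161)/3 = (-17 - 161)/3 = (⅓)*(-178) = -178/3 ≈ -59.333)
x - 1/485 = -178/3 - 1/485 = -86333/1455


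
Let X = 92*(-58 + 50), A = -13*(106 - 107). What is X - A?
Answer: -749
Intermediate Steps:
A = 13 (A = -13*(-1) = 13)
X = -736 (X = 92*(-8) = -736)
X - A = -736 - 1*13 = -736 - 13 = -749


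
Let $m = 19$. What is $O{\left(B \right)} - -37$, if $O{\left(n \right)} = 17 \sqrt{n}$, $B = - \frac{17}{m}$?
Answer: $37 + \frac{17 i \sqrt{323}}{19} \approx 37.0 + 16.08 i$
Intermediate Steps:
$B = - \frac{17}{19} \approx -0.89474$
$O{\left(B \right)} - -37 = 17 \sqrt{- \frac{17}{19}} - -37 = 17 \frac{i \sqrt{323}}{19} + 37 = \frac{17 i \sqrt{323}}{19} + 37 = 37 + \frac{17 i \sqrt{323}}{19}$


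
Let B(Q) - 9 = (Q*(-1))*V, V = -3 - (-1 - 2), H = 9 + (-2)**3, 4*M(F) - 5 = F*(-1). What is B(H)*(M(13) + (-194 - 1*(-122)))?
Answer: -666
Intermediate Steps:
M(F) = 5/4 - F/4 (M(F) = 5/4 + (F*(-1))/4 = 5/4 + (-F)/4 = 5/4 - F/4)
H = 1 (H = 9 - 8 = 1)
V = 0 (V = -3 - 1*(-3) = -3 + 3 = 0)
B(Q) = 9 (B(Q) = 9 + (Q*(-1))*0 = 9 - Q*0 = 9 + 0 = 9)
B(H)*(M(13) + (-194 - 1*(-122))) = 9*((5/4 - 1/4*13) + (-194 - 1*(-122))) = 9*((5/4 - 13/4) + (-194 + 122)) = 9*(-2 - 72) = 9*(-74) = -666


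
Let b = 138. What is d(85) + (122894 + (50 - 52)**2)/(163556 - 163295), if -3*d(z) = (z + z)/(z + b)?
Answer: 3043496/6467 ≈ 470.62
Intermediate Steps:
d(z) = -2*z/(3*(138 + z)) (d(z) = -(z + z)/(3*(z + 138)) = -2*z/(3*(138 + z)))
d(85) + (122894 + (50 - 52)**2)/(163556 - 163295) = -2*85/(414 + 3*85) + (122894 + (50 - 52)**2)/(163556 - 163295) = -2*85/(414 + 255) + (122894 + (-2)**2)/261 = -2*85/669 + (122894 + 4)*(1/261) = -2*85*1/669 + 122898*(1/261) = -170/669 + 40966/87 = 3043496/6467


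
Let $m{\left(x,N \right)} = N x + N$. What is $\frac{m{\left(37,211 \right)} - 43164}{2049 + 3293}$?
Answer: $- \frac{17573}{2671} \approx -6.5792$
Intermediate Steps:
$m{\left(x,N \right)} = N + N x$
$\frac{m{\left(37,211 \right)} - 43164}{2049 + 3293} = \frac{211 \left(1 + 37\right) - 43164}{2049 + 3293} = \frac{211 \cdot 38 - 43164}{5342} = \left(8018 - 43164\right) \frac{1}{5342} = \left(-35146\right) \frac{1}{5342} = - \frac{17573}{2671}$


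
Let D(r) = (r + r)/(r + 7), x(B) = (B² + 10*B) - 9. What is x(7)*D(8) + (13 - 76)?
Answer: 163/3 ≈ 54.333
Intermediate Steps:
x(B) = -9 + B² + 10*B
D(r) = 2*r/(7 + r) (D(r) = (2*r)/(7 + r) = 2*r/(7 + r))
x(7)*D(8) + (13 - 76) = (-9 + 7² + 10*7)*(2*8/(7 + 8)) + (13 - 76) = (-9 + 49 + 70)*(2*8/15) - 63 = 110*(2*8*(1/15)) - 63 = 110*(16/15) - 63 = 352/3 - 63 = 163/3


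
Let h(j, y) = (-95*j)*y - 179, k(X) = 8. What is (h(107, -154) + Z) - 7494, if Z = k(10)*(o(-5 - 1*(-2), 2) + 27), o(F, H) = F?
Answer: 1557929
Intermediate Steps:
h(j, y) = -179 - 95*j*y (h(j, y) = -95*j*y - 179 = -179 - 95*j*y)
Z = 192 (Z = 8*((-5 - 1*(-2)) + 27) = 8*((-5 + 2) + 27) = 8*(-3 + 27) = 8*24 = 192)
(h(107, -154) + Z) - 7494 = ((-179 - 95*107*(-154)) + 192) - 7494 = ((-179 + 1565410) + 192) - 7494 = (1565231 + 192) - 7494 = 1565423 - 7494 = 1557929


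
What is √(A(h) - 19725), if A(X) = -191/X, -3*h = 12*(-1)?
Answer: I*√79091/2 ≈ 140.62*I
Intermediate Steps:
h = 4 (h = -4*(-1) = -⅓*(-12) = 4)
√(A(h) - 19725) = √(-191/4 - 19725) = √(-79091/4) = I*√79091/2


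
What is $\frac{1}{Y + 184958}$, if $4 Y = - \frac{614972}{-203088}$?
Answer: $\frac{203088}{37562904047} \approx 5.4066 \cdot 10^{-6}$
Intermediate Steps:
$Y = \frac{153743}{203088}$ ($Y = \frac{\left(-614972\right) \frac{1}{-203088}}{4} = \frac{\left(-614972\right) \left(- \frac{1}{203088}\right)}{4} = \frac{1}{4} \cdot \frac{153743}{50772} = \frac{153743}{203088} \approx 0.75703$)
$\frac{1}{Y + 184958} = \frac{1}{\frac{153743}{203088} + 184958} = \frac{1}{\frac{37562904047}{203088}} = \frac{203088}{37562904047}$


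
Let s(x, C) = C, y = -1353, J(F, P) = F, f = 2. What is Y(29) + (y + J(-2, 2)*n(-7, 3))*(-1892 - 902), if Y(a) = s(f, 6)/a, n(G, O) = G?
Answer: 108493820/29 ≈ 3.7412e+6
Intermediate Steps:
Y(a) = 6/a
Y(29) + (y + J(-2, 2)*n(-7, 3))*(-1892 - 902) = 6/29 + (-1353 - 2*(-7))*(-1892 - 902) = 6*(1/29) + (-1353 + 14)*(-2794) = 6/29 - 1339*(-2794) = 6/29 + 3741166 = 108493820/29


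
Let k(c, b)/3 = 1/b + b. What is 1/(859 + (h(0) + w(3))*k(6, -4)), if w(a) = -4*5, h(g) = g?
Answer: 1/1114 ≈ 0.00089767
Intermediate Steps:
w(a) = -20
k(c, b) = 3*b + 3/b (k(c, b) = 3*(1/b + b) = 3*(b + 1/b) = 3*b + 3/b)
1/(859 + (h(0) + w(3))*k(6, -4)) = 1/(859 + (0 - 20)*(3*(-4) + 3/(-4))) = 1/(859 - 20*(-12 + 3*(-1/4))) = 1/(859 - 20*(-12 - 3/4)) = 1/(859 - 20*(-51/4)) = 1/(859 + 255) = 1/1114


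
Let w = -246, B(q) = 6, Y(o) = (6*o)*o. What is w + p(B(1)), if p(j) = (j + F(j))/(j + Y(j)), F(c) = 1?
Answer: -54605/222 ≈ -245.97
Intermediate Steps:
Y(o) = 6*o**2
p(j) = (1 + j)/(j + 6*j**2) (p(j) = (j + 1)/(j + 6*j**2) = (1 + j)/(j + 6*j**2))
w + p(B(1)) = -246 + (1 + 6)/(6*(1 + 6*6)) = -246 + (1/6)*7/(1 + 36) = -246 + (1/6)*7/37 = -246 + (1/6)*(1/37)*7 = -246 + 7/222 = -54605/222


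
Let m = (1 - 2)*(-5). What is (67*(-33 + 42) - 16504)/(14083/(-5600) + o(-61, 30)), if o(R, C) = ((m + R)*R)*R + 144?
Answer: 89045600/1166113283 ≈ 0.076361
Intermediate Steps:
m = 5 (m = -1*(-5) = 5)
o(R, C) = 144 + R²*(5 + R) (o(R, C) = ((5 + R)*R)*R + 144 = (R*(5 + R))*R + 144 = R²*(5 + R) + 144 = 144 + R²*(5 + R))
(67*(-33 + 42) - 16504)/(14083/(-5600) + o(-61, 30)) = (67*(-33 + 42) - 16504)/(14083/(-5600) + (144 + (-61)³ + 5*(-61)²)) = (67*9 - 16504)/(14083*(-1/5600) + (144 - 226981 + 5*3721)) = (603 - 16504)/(-14083/5600 + (144 - 226981 + 18605)) = -15901/(-14083/5600 - 208232) = -15901/(-1166113283/5600) = -15901*(-5600/1166113283) = 89045600/1166113283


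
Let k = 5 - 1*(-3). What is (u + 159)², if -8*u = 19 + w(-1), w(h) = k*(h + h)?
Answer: 1610361/64 ≈ 25162.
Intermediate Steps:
k = 8 (k = 5 + 3 = 8)
w(h) = 16*h (w(h) = 8*(h + h) = 8*(2*h) = 16*h)
u = -3/8 (u = -(19 + 16*(-1))/8 = -(19 - 16)/8 = -⅛*3 = -3/8 ≈ -0.37500)
(u + 159)² = (-3/8 + 159)² = (1269/8)² = 1610361/64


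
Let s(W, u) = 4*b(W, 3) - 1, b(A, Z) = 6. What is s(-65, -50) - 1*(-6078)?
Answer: 6101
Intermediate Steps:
s(W, u) = 23 (s(W, u) = 4*6 - 1 = 24 - 1 = 23)
s(-65, -50) - 1*(-6078) = 23 - 1*(-6078) = 23 + 6078 = 6101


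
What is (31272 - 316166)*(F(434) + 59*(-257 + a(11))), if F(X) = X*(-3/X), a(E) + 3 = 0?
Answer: 4371128642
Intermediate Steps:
a(E) = -3 (a(E) = -3 + 0 = -3)
F(X) = -3
(31272 - 316166)*(F(434) + 59*(-257 + a(11))) = (31272 - 316166)*(-3 + 59*(-257 - 3)) = -284894*(-3 + 59*(-260)) = -284894*(-3 - 15340) = -284894*(-15343) = 4371128642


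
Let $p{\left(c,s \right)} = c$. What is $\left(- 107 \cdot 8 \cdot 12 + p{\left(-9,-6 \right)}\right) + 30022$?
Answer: $19741$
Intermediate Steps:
$\left(- 107 \cdot 8 \cdot 12 + p{\left(-9,-6 \right)}\right) + 30022 = \left(- 107 \cdot 8 \cdot 12 - 9\right) + 30022 = \left(\left(-107\right) 96 - 9\right) + 30022 = \left(-10272 - 9\right) + 30022 = -10281 + 30022 = 19741$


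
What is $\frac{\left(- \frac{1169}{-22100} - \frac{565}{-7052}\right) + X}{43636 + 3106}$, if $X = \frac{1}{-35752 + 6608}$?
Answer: $\frac{37750479017}{13269087072607600} \approx 2.845 \cdot 10^{-6}$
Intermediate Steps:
$X = - \frac{1}{29144}$ ($X = \frac{1}{-29144} = - \frac{1}{29144} \approx -3.4312 \cdot 10^{-5}$)
$\frac{\left(- \frac{1169}{-22100} - \frac{565}{-7052}\right) + X}{43636 + 3106} = \frac{\left(- \frac{1169}{-22100} - \frac{565}{-7052}\right) - \frac{1}{29144}}{43636 + 3106} = \frac{\left(\left(-1169\right) \left(- \frac{1}{22100}\right) - - \frac{565}{7052}\right) - \frac{1}{29144}}{46742} = \left(\left(\frac{1169}{22100} + \frac{565}{7052}\right) - \frac{1}{29144}\right) \frac{1}{46742} = \left(\frac{1295643}{9740575} - \frac{1}{29144}\right) \frac{1}{46742} = \frac{37750479017}{283879317800} \cdot \frac{1}{46742} = \frac{37750479017}{13269087072607600}$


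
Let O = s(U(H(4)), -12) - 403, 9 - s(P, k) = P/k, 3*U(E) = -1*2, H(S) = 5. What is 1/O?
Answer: -18/7093 ≈ -0.0025377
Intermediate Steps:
U(E) = -⅔ (U(E) = (-1*2)/3 = (⅓)*(-2) = -⅔)
s(P, k) = 9 - P/k
O = -7093/18 (O = (9 - 1*(-⅔)/(-12)) - 403 = (9 - 1*(-⅔)*(-1/12)) - 403 = (9 - 1/18) - 403 = 161/18 - 403 = -7093/18 ≈ -394.06)
1/O = 1/(-7093/18) = -18/7093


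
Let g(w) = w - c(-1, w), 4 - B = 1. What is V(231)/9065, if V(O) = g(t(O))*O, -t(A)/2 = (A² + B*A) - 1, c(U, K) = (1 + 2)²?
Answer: -101937/37 ≈ -2755.1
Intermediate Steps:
B = 3 (B = 4 - 1*1 = 4 - 1 = 3)
c(U, K) = 9 (c(U, K) = 3² = 9)
t(A) = 2 - 6*A - 2*A² (t(A) = -2*((A² + 3*A) - 1) = -2*(-1 + A² + 3*A) = 2 - 6*A - 2*A²)
g(w) = -9 + w (g(w) = w - 1*9 = w - 9 = -9 + w)
V(O) = O*(-7 - 6*O - 2*O²) (V(O) = (-9 + (2 - 6*O - 2*O²))*O = (-7 - 6*O - 2*O²)*O = O*(-7 - 6*O - 2*O²))
V(231)/9065 = -1*231*(7 + 2*231² + 6*231)/9065 = -1*231*(7 + 2*53361 + 1386)*(1/9065) = -1*231*(7 + 106722 + 1386)*(1/9065) = -1*231*108115*(1/9065) = -24974565*1/9065 = -101937/37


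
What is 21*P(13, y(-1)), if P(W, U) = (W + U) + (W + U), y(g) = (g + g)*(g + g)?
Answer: 714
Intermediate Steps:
y(g) = 4*g**2 (y(g) = (2*g)*(2*g) = 4*g**2)
P(W, U) = 2*U + 2*W (P(W, U) = (U + W) + (U + W) = 2*U + 2*W)
21*P(13, y(-1)) = 21*(2*(4*(-1)**2) + 2*13) = 21*(2*(4*1) + 26) = 21*(2*4 + 26) = 21*(8 + 26) = 21*34 = 714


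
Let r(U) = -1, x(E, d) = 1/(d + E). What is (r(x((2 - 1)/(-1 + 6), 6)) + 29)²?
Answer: 784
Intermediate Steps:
x(E, d) = 1/(E + d)
(r(x((2 - 1)/(-1 + 6), 6)) + 29)² = (-1 + 29)² = 28² = 784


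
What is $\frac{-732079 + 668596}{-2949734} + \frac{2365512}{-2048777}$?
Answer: $- \frac{6847568663517}{6043347175318} \approx -1.1331$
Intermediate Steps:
$\frac{-732079 + 668596}{-2949734} + \frac{2365512}{-2048777} = \left(-63483\right) \left(- \frac{1}{2949734}\right) + 2365512 \left(- \frac{1}{2048777}\right) = \frac{63483}{2949734} - \frac{2365512}{2048777} = - \frac{6847568663517}{6043347175318}$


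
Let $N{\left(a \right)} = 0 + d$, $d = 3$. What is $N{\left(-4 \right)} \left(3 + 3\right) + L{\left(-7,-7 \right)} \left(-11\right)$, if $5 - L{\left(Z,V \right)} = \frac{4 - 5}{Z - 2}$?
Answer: $- \frac{322}{9} \approx -35.778$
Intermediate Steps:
$N{\left(a \right)} = 3$ ($N{\left(a \right)} = 0 + 3 = 3$)
$L{\left(Z,V \right)} = 5 + \frac{1}{-2 + Z}$ ($L{\left(Z,V \right)} = 5 - \frac{4 - 5}{Z - 2} = 5 - - \frac{1}{-2 + Z} = 5 + \frac{1}{-2 + Z}$)
$N{\left(-4 \right)} \left(3 + 3\right) + L{\left(-7,-7 \right)} \left(-11\right) = 3 \left(3 + 3\right) + \frac{-9 + 5 \left(-7\right)}{-2 - 7} \left(-11\right) = 3 \cdot 6 + \frac{-9 - 35}{-9} \left(-11\right) = 18 + \left(- \frac{1}{9}\right) \left(-44\right) \left(-11\right) = 18 + \frac{44}{9} \left(-11\right) = 18 - \frac{484}{9} = - \frac{322}{9}$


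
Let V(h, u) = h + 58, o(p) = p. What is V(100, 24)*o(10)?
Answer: 1580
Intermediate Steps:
V(h, u) = 58 + h
V(100, 24)*o(10) = (58 + 100)*10 = 158*10 = 1580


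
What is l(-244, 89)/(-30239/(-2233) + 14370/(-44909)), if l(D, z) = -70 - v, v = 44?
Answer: -1039284078/120537731 ≈ -8.6221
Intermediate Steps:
l(D, z) = -114 (l(D, z) = -70 - 1*44 = -70 - 44 = -114)
l(-244, 89)/(-30239/(-2233) + 14370/(-44909)) = -114/(-30239/(-2233) + 14370/(-44909)) = -114/(-30239*(-1/2233) + 14370*(-1/44909)) = -114/(2749/203 - 14370/44909) = -114/120537731/9116527 = -114*9116527/120537731 = -1039284078/120537731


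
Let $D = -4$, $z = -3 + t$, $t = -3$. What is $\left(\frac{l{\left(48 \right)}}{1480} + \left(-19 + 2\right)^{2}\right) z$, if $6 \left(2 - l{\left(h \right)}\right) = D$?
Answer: $- \frac{320792}{185} \approx -1734.0$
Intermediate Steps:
$z = -6$ ($z = -3 - 3 = -6$)
$l{\left(h \right)} = \frac{8}{3}$ ($l{\left(h \right)} = 2 - - \frac{2}{3} = 2 + \frac{2}{3} = \frac{8}{3}$)
$\left(\frac{l{\left(48 \right)}}{1480} + \left(-19 + 2\right)^{2}\right) z = \left(\frac{8}{3 \cdot 1480} + \left(-19 + 2\right)^{2}\right) \left(-6\right) = \left(\frac{8}{3} \cdot \frac{1}{1480} + \left(-17\right)^{2}\right) \left(-6\right) = \left(\frac{1}{555} + 289\right) \left(-6\right) = \frac{160396}{555} \left(-6\right) = - \frac{320792}{185}$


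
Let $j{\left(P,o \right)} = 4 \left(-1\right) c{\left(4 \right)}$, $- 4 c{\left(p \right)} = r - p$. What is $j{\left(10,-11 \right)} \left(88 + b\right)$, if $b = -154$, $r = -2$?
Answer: $396$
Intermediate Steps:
$c{\left(p \right)} = \frac{1}{2} + \frac{p}{4}$ ($c{\left(p \right)} = - \frac{-2 - p}{4} = \frac{1}{2} + \frac{p}{4}$)
$j{\left(P,o \right)} = -6$ ($j{\left(P,o \right)} = 4 \left(-1\right) \left(\frac{1}{2} + \frac{1}{4} \cdot 4\right) = - 4 \left(\frac{1}{2} + 1\right) = \left(-4\right) \frac{3}{2} = -6$)
$j{\left(10,-11 \right)} \left(88 + b\right) = - 6 \left(88 - 154\right) = \left(-6\right) \left(-66\right) = 396$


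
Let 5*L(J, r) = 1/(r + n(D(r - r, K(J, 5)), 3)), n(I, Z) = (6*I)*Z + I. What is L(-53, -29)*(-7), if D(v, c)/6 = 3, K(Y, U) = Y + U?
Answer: -7/1565 ≈ -0.0044728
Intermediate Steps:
K(Y, U) = U + Y
D(v, c) = 18 (D(v, c) = 6*3 = 18)
n(I, Z) = I + 6*I*Z (n(I, Z) = 6*I*Z + I = I + 6*I*Z)
L(J, r) = 1/(5*(342 + r)) (L(J, r) = 1/(5*(r + 18*(1 + 6*3))) = 1/(5*(r + 18*(1 + 18))) = 1/(5*(r + 18*19)) = 1/(5*(r + 342)) = 1/(5*(342 + r)))
L(-53, -29)*(-7) = (1/(5*(342 - 29)))*(-7) = ((⅕)/313)*(-7) = ((⅕)*(1/313))*(-7) = (1/1565)*(-7) = -7/1565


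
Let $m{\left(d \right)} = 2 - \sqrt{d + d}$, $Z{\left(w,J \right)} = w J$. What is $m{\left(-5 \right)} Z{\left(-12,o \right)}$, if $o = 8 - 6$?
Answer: $-48 + 24 i \sqrt{10} \approx -48.0 + 75.895 i$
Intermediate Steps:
$o = 2$ ($o = 8 - 6 = 2$)
$Z{\left(w,J \right)} = J w$
$m{\left(d \right)} = 2 - \sqrt{2} \sqrt{d}$ ($m{\left(d \right)} = 2 - \sqrt{2 d} = 2 - \sqrt{2} \sqrt{d}$)
$m{\left(-5 \right)} Z{\left(-12,o \right)} = \left(2 - \sqrt{2} \sqrt{-5}\right) 2 \left(-12\right) = \left(2 - \sqrt{2} i \sqrt{5}\right) \left(-24\right) = \left(2 - i \sqrt{10}\right) \left(-24\right) = -48 + 24 i \sqrt{10}$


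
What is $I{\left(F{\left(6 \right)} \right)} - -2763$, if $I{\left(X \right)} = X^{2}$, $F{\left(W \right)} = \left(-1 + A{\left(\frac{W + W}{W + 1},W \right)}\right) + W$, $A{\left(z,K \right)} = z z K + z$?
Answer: $\frac{8057212}{2401} \approx 3355.8$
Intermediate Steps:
$A{\left(z,K \right)} = z + K z^{2}$ ($A{\left(z,K \right)} = z^{2} K + z = K z^{2} + z = z + K z^{2}$)
$F{\left(W \right)} = -1 + W + \frac{2 W \left(1 + \frac{2 W^{2}}{1 + W}\right)}{1 + W}$ ($F{\left(W \right)} = \left(-1 + \frac{W + W}{W + 1} \left(1 + W \frac{W + W}{W + 1}\right)\right) + W = \left(-1 + \frac{2 W}{1 + W} \left(1 + W \frac{2 W}{1 + W}\right)\right) + W = \left(-1 + \frac{2 W}{1 + W} \left(1 + \frac{2 W^{2}}{1 + W}\right)\right) + W = \left(-1 + \frac{2 W \left(1 + \frac{2 W^{2}}{1 + W}\right)}{1 + W}\right) + W = -1 + W + \frac{2 W \left(1 + \frac{2 W^{2}}{1 + W}\right)}{1 + W}$)
$I{\left(F{\left(6 \right)} \right)} - -2763 = \left(\frac{-1 + 6 + 3 \cdot 6^{2} + 5 \cdot 6^{3}}{1 + 6^{2} + 2 \cdot 6}\right)^{2} - -2763 = \left(\frac{-1 + 6 + 3 \cdot 36 + 5 \cdot 216}{1 + 36 + 12}\right)^{2} + 2763 = \left(\frac{-1 + 6 + 108 + 1080}{49}\right)^{2} + 2763 = \left(\frac{1}{49} \cdot 1193\right)^{2} + 2763 = \left(\frac{1193}{49}\right)^{2} + 2763 = \frac{1423249}{2401} + 2763 = \frac{8057212}{2401}$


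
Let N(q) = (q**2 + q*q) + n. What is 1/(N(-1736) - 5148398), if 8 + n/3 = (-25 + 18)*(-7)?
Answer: 1/879117 ≈ 1.1375e-6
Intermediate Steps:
n = 123 (n = -24 + 3*((-25 + 18)*(-7)) = -24 + 3*(-7*(-7)) = -24 + 3*49 = -24 + 147 = 123)
N(q) = 123 + 2*q**2 (N(q) = (q**2 + q*q) + 123 = (q**2 + q**2) + 123 = 2*q**2 + 123 = 123 + 2*q**2)
1/(N(-1736) - 5148398) = 1/((123 + 2*(-1736)**2) - 5148398) = 1/((123 + 2*3013696) - 5148398) = 1/((123 + 6027392) - 5148398) = 1/(6027515 - 5148398) = 1/879117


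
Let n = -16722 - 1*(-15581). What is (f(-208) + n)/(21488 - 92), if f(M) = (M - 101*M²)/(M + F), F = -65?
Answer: 34687/49924 ≈ 0.69480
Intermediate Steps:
n = -1141 (n = -16722 + 15581 = -1141)
f(M) = (M - 101*M²)/(-65 + M) (f(M) = (M - 101*M²)/(M - 65) = (M - 101*M²)/(-65 + M))
(f(-208) + n)/(21488 - 92) = (-208*(1 - 101*(-208))/(-65 - 208) - 1141)/(21488 - 92) = (-208*(1 + 21008)/(-273) - 1141)/21396 = (-208*(-1/273)*21009 - 1141)*(1/21396) = (112048/7 - 1141)*(1/21396) = (104061/7)*(1/21396) = 34687/49924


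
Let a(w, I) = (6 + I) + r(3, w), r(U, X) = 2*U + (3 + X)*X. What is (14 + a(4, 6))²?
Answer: 3600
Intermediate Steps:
r(U, X) = 2*U + X*(3 + X)
a(w, I) = 12 + I + w² + 3*w (a(w, I) = (6 + I) + (w² + 2*3 + 3*w) = (6 + I) + (w² + 6 + 3*w) = (6 + I) + (6 + w² + 3*w) = 12 + I + w² + 3*w)
(14 + a(4, 6))² = (14 + (12 + 6 + 4² + 3*4))² = (14 + (12 + 6 + 16 + 12))² = (14 + 46)² = 60² = 3600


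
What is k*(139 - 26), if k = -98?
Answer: -11074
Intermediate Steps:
k*(139 - 26) = -98*(139 - 26) = -98*113 = -11074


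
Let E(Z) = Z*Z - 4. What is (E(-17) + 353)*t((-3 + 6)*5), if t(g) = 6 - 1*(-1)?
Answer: 4466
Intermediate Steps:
E(Z) = -4 + Z² (E(Z) = Z² - 4 = -4 + Z²)
t(g) = 7 (t(g) = 6 + 1 = 7)
(E(-17) + 353)*t((-3 + 6)*5) = ((-4 + (-17)²) + 353)*7 = ((-4 + 289) + 353)*7 = (285 + 353)*7 = 638*7 = 4466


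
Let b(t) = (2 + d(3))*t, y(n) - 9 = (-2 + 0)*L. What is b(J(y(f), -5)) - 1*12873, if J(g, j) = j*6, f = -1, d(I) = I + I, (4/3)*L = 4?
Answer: -13113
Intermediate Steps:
L = 3 (L = (3/4)*4 = 3)
d(I) = 2*I
y(n) = 3 (y(n) = 9 + (-2 + 0)*3 = 9 - 2*3 = 9 - 6 = 3)
J(g, j) = 6*j
b(t) = 8*t (b(t) = (2 + 2*3)*t = (2 + 6)*t = 8*t)
b(J(y(f), -5)) - 1*12873 = 8*(6*(-5)) - 1*12873 = 8*(-30) - 12873 = -240 - 12873 = -13113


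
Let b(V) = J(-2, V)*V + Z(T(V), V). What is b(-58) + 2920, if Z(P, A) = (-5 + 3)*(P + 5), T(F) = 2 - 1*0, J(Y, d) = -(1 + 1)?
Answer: 3022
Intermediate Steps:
J(Y, d) = -2 (J(Y, d) = -1*2 = -2)
T(F) = 2 (T(F) = 2 + 0 = 2)
Z(P, A) = -10 - 2*P (Z(P, A) = -2*(5 + P) = -10 - 2*P)
b(V) = -14 - 2*V (b(V) = -2*V + (-10 - 2*2) = -2*V + (-10 - 4) = -2*V - 14 = -14 - 2*V)
b(-58) + 2920 = (-14 - 2*(-58)) + 2920 = (-14 + 116) + 2920 = 102 + 2920 = 3022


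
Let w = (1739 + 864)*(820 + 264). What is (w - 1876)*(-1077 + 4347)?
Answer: 9220667520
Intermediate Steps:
w = 2821652 (w = 2603*1084 = 2821652)
(w - 1876)*(-1077 + 4347) = (2821652 - 1876)*(-1077 + 4347) = 2819776*3270 = 9220667520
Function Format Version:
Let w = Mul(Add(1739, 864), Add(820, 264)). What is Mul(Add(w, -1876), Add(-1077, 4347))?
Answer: 9220667520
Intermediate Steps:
w = 2821652 (w = Mul(2603, 1084) = 2821652)
Mul(Add(w, -1876), Add(-1077, 4347)) = Mul(Add(2821652, -1876), Add(-1077, 4347)) = Mul(2819776, 3270) = 9220667520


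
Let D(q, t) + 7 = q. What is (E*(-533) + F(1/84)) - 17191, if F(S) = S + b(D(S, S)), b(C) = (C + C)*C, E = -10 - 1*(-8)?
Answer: -56544389/3528 ≈ -16027.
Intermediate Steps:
D(q, t) = -7 + q
E = -2 (E = -10 + 8 = -2)
b(C) = 2*C² (b(C) = (2*C)*C = 2*C²)
F(S) = S + 2*(-7 + S)²
(E*(-533) + F(1/84)) - 17191 = (-2*(-533) + (1/84 + 2*(-7 + 1/84)²)) - 17191 = (1066 + (1/84 + 2*(-7 + 1/84)²)) - 17191 = (1066 + (1/84 + 2*(-587/84)²)) - 17191 = (1066 + (1/84 + 2*(344569/7056))) - 17191 = (1066 + (1/84 + 344569/3528)) - 17191 = (1066 + 344611/3528) - 17191 = 4105459/3528 - 17191 = -56544389/3528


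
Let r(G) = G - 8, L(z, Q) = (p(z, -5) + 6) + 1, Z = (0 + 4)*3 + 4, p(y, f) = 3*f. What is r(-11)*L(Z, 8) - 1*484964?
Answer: -484812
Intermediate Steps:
Z = 16 (Z = 4*3 + 4 = 12 + 4 = 16)
L(z, Q) = -8 (L(z, Q) = (3*(-5) + 6) + 1 = (-15 + 6) + 1 = -9 + 1 = -8)
r(G) = -8 + G
r(-11)*L(Z, 8) - 1*484964 = (-8 - 11)*(-8) - 1*484964 = -19*(-8) - 484964 = 152 - 484964 = -484812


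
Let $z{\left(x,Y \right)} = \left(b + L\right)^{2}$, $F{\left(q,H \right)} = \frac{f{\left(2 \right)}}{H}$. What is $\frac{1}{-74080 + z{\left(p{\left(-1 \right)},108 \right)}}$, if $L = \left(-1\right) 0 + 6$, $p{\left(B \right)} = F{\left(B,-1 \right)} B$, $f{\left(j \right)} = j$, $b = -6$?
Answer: $- \frac{1}{74080} \approx -1.3499 \cdot 10^{-5}$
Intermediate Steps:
$F{\left(q,H \right)} = \frac{2}{H}$
$p{\left(B \right)} = - 2 B$ ($p{\left(B \right)} = \frac{2}{-1} B = 2 \left(-1\right) B = - 2 B$)
$L = 6$ ($L = 0 + 6 = 6$)
$z{\left(x,Y \right)} = 0$ ($z{\left(x,Y \right)} = \left(-6 + 6\right)^{2} = 0^{2} = 0$)
$\frac{1}{-74080 + z{\left(p{\left(-1 \right)},108 \right)}} = \frac{1}{-74080 + 0} = \frac{1}{-74080} = - \frac{1}{74080}$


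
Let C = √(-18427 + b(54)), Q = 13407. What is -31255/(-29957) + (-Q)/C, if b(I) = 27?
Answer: 31255/29957 + 13407*I*√46/920 ≈ 1.0433 + 98.838*I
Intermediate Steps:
C = 20*I*√46 (C = √(-18427 + 27) = √(-18400) = 20*I*√46 ≈ 135.65*I)
-31255/(-29957) + (-Q)/C = -31255/(-29957) + (-1*13407)/((20*I*√46)) = -31255*(-1/29957) - (-13407)*I*√46/920 = 31255/29957 + 13407*I*√46/920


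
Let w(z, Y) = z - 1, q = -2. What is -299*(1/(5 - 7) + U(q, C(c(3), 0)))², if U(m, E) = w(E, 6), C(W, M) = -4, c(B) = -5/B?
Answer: -36179/4 ≈ -9044.8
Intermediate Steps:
w(z, Y) = -1 + z
U(m, E) = -1 + E
-299*(1/(5 - 7) + U(q, C(c(3), 0)))² = -299*(1/(5 - 7) + (-1 - 4))² = -299*(1/(-2) - 5)² = -299*(-½ - 5)² = -299*(-11/2)² = -299*121/4 = -36179/4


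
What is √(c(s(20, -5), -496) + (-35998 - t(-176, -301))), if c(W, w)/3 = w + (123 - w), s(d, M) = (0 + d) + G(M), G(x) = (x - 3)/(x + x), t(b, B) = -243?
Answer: I*√35386 ≈ 188.11*I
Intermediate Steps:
G(x) = (-3 + x)/(2*x) (G(x) = (-3 + x)/((2*x)) = (-3 + x)*(1/(2*x)) = (-3 + x)/(2*x))
s(d, M) = d + (-3 + M)/(2*M) (s(d, M) = (0 + d) + (-3 + M)/(2*M) = d + (-3 + M)/(2*M))
c(W, w) = 369 (c(W, w) = 3*(w + (123 - w)) = 3*123 = 369)
√(c(s(20, -5), -496) + (-35998 - t(-176, -301))) = √(369 + (-35998 - 1*(-243))) = √(369 + (-35998 + 243)) = √(369 - 35755) = √(-35386) = I*√35386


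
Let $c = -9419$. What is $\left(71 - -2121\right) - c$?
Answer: $11611$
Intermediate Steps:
$\left(71 - -2121\right) - c = \left(71 - -2121\right) - -9419 = \left(71 + 2121\right) + 9419 = 2192 + 9419 = 11611$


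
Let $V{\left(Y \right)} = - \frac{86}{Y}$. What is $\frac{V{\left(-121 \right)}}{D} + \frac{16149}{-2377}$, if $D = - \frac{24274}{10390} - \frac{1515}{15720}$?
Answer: $- \frac{26992636577779}{3809277492207} \approx -7.086$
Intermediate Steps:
$D = - \frac{13244271}{5444360}$ ($D = \left(-24274\right) \frac{1}{10390} - \frac{101}{1048} = - \frac{12137}{5195} - \frac{101}{1048} = - \frac{13244271}{5444360} \approx -2.4327$)
$\frac{V{\left(-121 \right)}}{D} + \frac{16149}{-2377} = \frac{\left(-86\right) \frac{1}{-121}}{- \frac{13244271}{5444360}} + \frac{16149}{-2377} = \left(-86\right) \left(- \frac{1}{121}\right) \left(- \frac{5444360}{13244271}\right) + 16149 \left(- \frac{1}{2377}\right) = \frac{86}{121} \left(- \frac{5444360}{13244271}\right) - \frac{16149}{2377} = - \frac{468214960}{1602556791} - \frac{16149}{2377} = - \frac{26992636577779}{3809277492207}$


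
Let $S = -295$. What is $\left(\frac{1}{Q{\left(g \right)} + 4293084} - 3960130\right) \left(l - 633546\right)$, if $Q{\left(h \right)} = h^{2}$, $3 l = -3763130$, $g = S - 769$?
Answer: $\frac{10140229965228242286}{1356295} \approx 7.4764 \cdot 10^{12}$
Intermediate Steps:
$g = -1064$ ($g = -295 - 769 = -1064$)
$l = - \frac{3763130}{3}$ ($l = \frac{1}{3} \left(-3763130\right) = - \frac{3763130}{3} \approx -1.2544 \cdot 10^{6}$)
$\left(\frac{1}{Q{\left(g \right)} + 4293084} - 3960130\right) \left(l - 633546\right) = \left(\frac{1}{\left(-1064\right)^{2} + 4293084} - 3960130\right) \left(- \frac{3763130}{3} - 633546\right) = \left(\frac{1}{1132096 + 4293084} - 3960130\right) \left(- \frac{5663768}{3}\right) = \left(\frac{1}{5425180} - 3960130\right) \left(- \frac{5663768}{3}\right) = \left(- \frac{21484418073399}{5425180}\right) \left(- \frac{5663768}{3}\right) = \frac{10140229965228242286}{1356295}$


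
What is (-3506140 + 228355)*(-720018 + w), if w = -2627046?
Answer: 10970956173240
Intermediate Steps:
(-3506140 + 228355)*(-720018 + w) = (-3506140 + 228355)*(-720018 - 2627046) = -3277785*(-3347064) = 10970956173240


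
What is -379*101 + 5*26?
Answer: -38149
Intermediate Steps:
-379*101 + 5*26 = -38279 + 130 = -38149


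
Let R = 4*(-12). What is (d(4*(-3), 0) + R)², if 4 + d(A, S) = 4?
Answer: 2304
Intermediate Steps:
d(A, S) = 0 (d(A, S) = -4 + 4 = 0)
R = -48
(d(4*(-3), 0) + R)² = (0 - 48)² = (-48)² = 2304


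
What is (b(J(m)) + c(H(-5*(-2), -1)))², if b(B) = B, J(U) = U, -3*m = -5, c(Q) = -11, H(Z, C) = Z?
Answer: 784/9 ≈ 87.111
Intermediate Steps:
m = 5/3 (m = -⅓*(-5) = 5/3 ≈ 1.6667)
(b(J(m)) + c(H(-5*(-2), -1)))² = (5/3 - 11)² = (-28/3)² = 784/9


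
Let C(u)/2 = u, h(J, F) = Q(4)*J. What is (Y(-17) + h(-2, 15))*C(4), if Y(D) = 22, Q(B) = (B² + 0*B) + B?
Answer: -144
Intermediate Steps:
Q(B) = B + B² (Q(B) = (B² + 0) + B = B² + B = B + B²)
h(J, F) = 20*J (h(J, F) = (4*(1 + 4))*J = (4*5)*J = 20*J)
C(u) = 2*u
(Y(-17) + h(-2, 15))*C(4) = (22 + 20*(-2))*(2*4) = (22 - 40)*8 = -18*8 = -144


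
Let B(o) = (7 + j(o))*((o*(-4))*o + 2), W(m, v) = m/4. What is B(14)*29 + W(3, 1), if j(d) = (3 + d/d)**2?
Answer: -2086373/4 ≈ -5.2159e+5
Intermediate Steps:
W(m, v) = m/4 (W(m, v) = m*(1/4) = m/4)
j(d) = 16 (j(d) = (3 + 1)**2 = 4**2 = 16)
B(o) = 46 - 92*o**2 (B(o) = (7 + 16)*((o*(-4))*o + 2) = 23*((-4*o)*o + 2) = 23*(-4*o**2 + 2) = 23*(2 - 4*o**2) = 46 - 92*o**2)
B(14)*29 + W(3, 1) = (46 - 92*14**2)*29 + (1/4)*3 = (46 - 92*196)*29 + 3/4 = (46 - 18032)*29 + 3/4 = -17986*29 + 3/4 = -521594 + 3/4 = -2086373/4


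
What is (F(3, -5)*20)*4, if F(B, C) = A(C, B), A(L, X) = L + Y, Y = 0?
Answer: -400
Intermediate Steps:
A(L, X) = L (A(L, X) = L + 0 = L)
F(B, C) = C
(F(3, -5)*20)*4 = -5*20*4 = -100*4 = -400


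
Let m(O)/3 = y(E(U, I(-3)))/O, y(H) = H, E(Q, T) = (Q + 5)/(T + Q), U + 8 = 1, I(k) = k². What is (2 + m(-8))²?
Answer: 361/64 ≈ 5.6406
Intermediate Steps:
U = -7 (U = -8 + 1 = -7)
E(Q, T) = (5 + Q)/(Q + T)
m(O) = -3/O (m(O) = 3*(((5 - 7)/(-7 + (-3)²))/O) = 3*((-2/(-7 + 9))/O) = 3*((-2/2)/O) = 3*(((½)*(-2))/O) = 3*(-1/O) = -3/O)
(2 + m(-8))² = (2 - 3/(-8))² = (2 - 3*(-⅛))² = (2 + 3/8)² = (19/8)² = 361/64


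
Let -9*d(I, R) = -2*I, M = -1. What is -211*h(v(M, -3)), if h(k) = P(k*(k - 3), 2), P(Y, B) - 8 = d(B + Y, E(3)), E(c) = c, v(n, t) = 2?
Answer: -1688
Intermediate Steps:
d(I, R) = 2*I/9 (d(I, R) = -(-2)*I/9 = 2*I/9)
P(Y, B) = 8 + 2*B/9 + 2*Y/9 (P(Y, B) = 8 + 2*(B + Y)/9 = 8 + (2*B/9 + 2*Y/9) = 8 + 2*B/9 + 2*Y/9)
h(k) = 76/9 + 2*k*(-3 + k)/9 (h(k) = 8 + (2/9)*2 + 2*(k*(k - 3))/9 = 8 + 4/9 + 2*(k*(-3 + k))/9 = 8 + 4/9 + 2*k*(-3 + k)/9 = 76/9 + 2*k*(-3 + k)/9)
-211*h(v(M, -3)) = -211*(76/9 + (2/9)*2*(-3 + 2)) = -211*(76/9 + (2/9)*2*(-1)) = -211*(76/9 - 4/9) = -211*8 = -1688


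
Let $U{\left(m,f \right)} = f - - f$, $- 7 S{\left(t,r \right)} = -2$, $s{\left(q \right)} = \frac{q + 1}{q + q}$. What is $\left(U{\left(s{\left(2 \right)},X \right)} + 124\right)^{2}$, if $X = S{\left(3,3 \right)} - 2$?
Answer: $\frac{712336}{49} \approx 14537.0$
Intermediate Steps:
$s{\left(q \right)} = \frac{1 + q}{2 q}$
$S{\left(t,r \right)} = \frac{2}{7}$ ($S{\left(t,r \right)} = \left(- \frac{1}{7}\right) \left(-2\right) = \frac{2}{7}$)
$X = - \frac{12}{7}$ ($X = \frac{2}{7} - 2 = - \frac{12}{7} \approx -1.7143$)
$U{\left(m,f \right)} = 2 f$ ($U{\left(m,f \right)} = f + f = 2 f$)
$\left(U{\left(s{\left(2 \right)},X \right)} + 124\right)^{2} = \left(2 \left(- \frac{12}{7}\right) + 124\right)^{2} = \left(- \frac{24}{7} + 124\right)^{2} = \left(\frac{844}{7}\right)^{2} = \frac{712336}{49}$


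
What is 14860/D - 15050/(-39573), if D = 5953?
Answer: 677647430/235578069 ≈ 2.8765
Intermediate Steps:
14860/D - 15050/(-39573) = 14860/5953 - 15050/(-39573) = 14860*(1/5953) - 15050*(-1/39573) = 14860/5953 + 15050/39573 = 677647430/235578069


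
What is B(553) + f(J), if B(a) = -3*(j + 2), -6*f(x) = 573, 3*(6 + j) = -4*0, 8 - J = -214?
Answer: -167/2 ≈ -83.500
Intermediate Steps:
J = 222 (J = 8 - 1*(-214) = 8 + 214 = 222)
j = -6 (j = -6 + (-4*0)/3 = -6 + (1/3)*0 = -6 + 0 = -6)
f(x) = -191/2 (f(x) = -1/6*573 = -191/2)
B(a) = 12 (B(a) = -3*(-6 + 2) = -3*(-4) = 12)
B(553) + f(J) = 12 - 191/2 = -167/2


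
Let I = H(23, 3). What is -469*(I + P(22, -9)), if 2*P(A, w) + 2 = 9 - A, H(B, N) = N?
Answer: 4221/2 ≈ 2110.5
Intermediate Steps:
P(A, w) = 7/2 - A/2 (P(A, w) = -1 + (9 - A)/2 = -1 + (9/2 - A/2) = 7/2 - A/2)
I = 3
-469*(I + P(22, -9)) = -469*(3 + (7/2 - ½*22)) = -469*(3 + (7/2 - 11)) = -469*(3 - 15/2) = -469*(-9/2) = 4221/2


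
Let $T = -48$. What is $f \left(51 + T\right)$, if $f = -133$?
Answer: $-399$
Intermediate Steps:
$f \left(51 + T\right) = - 133 \left(51 - 48\right) = \left(-133\right) 3 = -399$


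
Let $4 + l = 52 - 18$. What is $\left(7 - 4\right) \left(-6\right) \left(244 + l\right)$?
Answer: $-4932$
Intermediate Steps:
$l = 30$ ($l = -4 + \left(52 - 18\right) = -4 + 34 = 30$)
$\left(7 - 4\right) \left(-6\right) \left(244 + l\right) = \left(7 - 4\right) \left(-6\right) \left(244 + 30\right) = 3 \left(-6\right) 274 = \left(-18\right) 274 = -4932$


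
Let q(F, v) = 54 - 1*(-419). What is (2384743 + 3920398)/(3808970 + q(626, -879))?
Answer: 6305141/3809443 ≈ 1.6551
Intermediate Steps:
q(F, v) = 473 (q(F, v) = 54 + 419 = 473)
(2384743 + 3920398)/(3808970 + q(626, -879)) = (2384743 + 3920398)/(3808970 + 473) = 6305141/3809443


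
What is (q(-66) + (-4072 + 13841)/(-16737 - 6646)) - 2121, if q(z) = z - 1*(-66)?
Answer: -49605112/23383 ≈ -2121.4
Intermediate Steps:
q(z) = 66 + z (q(z) = z + 66 = 66 + z)
(q(-66) + (-4072 + 13841)/(-16737 - 6646)) - 2121 = ((66 - 66) + (-4072 + 13841)/(-16737 - 6646)) - 2121 = (0 + 9769/(-23383)) - 2121 = (0 + 9769*(-1/23383)) - 2121 = (0 - 9769/23383) - 2121 = -9769/23383 - 2121 = -49605112/23383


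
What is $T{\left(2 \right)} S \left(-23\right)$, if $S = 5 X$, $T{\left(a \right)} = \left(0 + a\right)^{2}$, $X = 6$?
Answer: $-2760$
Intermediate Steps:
$T{\left(a \right)} = a^{2}$
$S = 30$ ($S = 5 \cdot 6 = 30$)
$T{\left(2 \right)} S \left(-23\right) = 2^{2} \cdot 30 \left(-23\right) = 4 \cdot 30 \left(-23\right) = 120 \left(-23\right) = -2760$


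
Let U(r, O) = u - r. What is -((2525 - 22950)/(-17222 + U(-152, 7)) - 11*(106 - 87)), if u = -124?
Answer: 3573121/17194 ≈ 207.81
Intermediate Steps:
U(r, O) = -124 - r
-((2525 - 22950)/(-17222 + U(-152, 7)) - 11*(106 - 87)) = -((2525 - 22950)/(-17222 + (-124 - 1*(-152))) - 11*(106 - 87)) = -(-20425/(-17222 + (-124 + 152)) - 11*19) = -(-20425/(-17222 + 28) - 1*209) = -(-20425/(-17194) - 209) = -(-20425*(-1/17194) - 209) = -(20425/17194 - 209) = -1*(-3573121/17194) = 3573121/17194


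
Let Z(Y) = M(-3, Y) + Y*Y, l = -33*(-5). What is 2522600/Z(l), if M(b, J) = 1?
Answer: 1261300/13613 ≈ 92.654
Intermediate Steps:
l = 165
Z(Y) = 1 + Y**2 (Z(Y) = 1 + Y*Y = 1 + Y**2)
2522600/Z(l) = 2522600/(1 + 165**2) = 2522600/(1 + 27225) = 2522600/27226 = 2522600*(1/27226) = 1261300/13613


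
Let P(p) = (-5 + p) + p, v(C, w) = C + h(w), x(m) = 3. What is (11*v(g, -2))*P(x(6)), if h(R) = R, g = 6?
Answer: 44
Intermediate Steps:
v(C, w) = C + w
P(p) = -5 + 2*p
(11*v(g, -2))*P(x(6)) = (11*(6 - 2))*(-5 + 2*3) = (11*4)*(-5 + 6) = 44*1 = 44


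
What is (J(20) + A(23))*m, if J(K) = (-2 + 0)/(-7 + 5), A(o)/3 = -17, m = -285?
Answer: 14250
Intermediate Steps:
A(o) = -51 (A(o) = 3*(-17) = -51)
J(K) = 1 (J(K) = -2/(-2) = -2*(-1/2) = 1)
(J(20) + A(23))*m = (1 - 51)*(-285) = -50*(-285) = 14250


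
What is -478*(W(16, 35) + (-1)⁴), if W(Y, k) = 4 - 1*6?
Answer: 478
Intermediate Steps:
W(Y, k) = -2 (W(Y, k) = 4 - 6 = -2)
-478*(W(16, 35) + (-1)⁴) = -478*(-2 + (-1)⁴) = -478*(-2 + 1) = -478*(-1) = 478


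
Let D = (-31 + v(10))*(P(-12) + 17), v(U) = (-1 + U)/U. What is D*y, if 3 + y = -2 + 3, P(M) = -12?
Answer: 301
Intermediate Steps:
v(U) = (-1 + U)/U
y = -2 (y = -3 + (-2 + 3) = -3 + 1 = -2)
D = -301/2 (D = (-31 + (-1 + 10)/10)*(-12 + 17) = (-31 + (1/10)*9)*5 = (-31 + 9/10)*5 = -301/10*5 = -301/2 ≈ -150.50)
D*y = -301/2*(-2) = 301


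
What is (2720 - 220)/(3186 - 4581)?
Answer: -500/279 ≈ -1.7921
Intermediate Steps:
(2720 - 220)/(3186 - 4581) = 2500/(-1395) = 2500*(-1/1395) = -500/279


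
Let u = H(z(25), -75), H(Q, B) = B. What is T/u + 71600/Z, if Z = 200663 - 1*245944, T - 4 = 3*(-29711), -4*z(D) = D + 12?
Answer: 4030480249/3396075 ≈ 1186.8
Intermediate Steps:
z(D) = -3 - D/4 (z(D) = -(D + 12)/4 = -(12 + D)/4 = -3 - D/4)
u = -75
T = -89129 (T = 4 + 3*(-29711) = 4 - 89133 = -89129)
Z = -45281 (Z = 200663 - 245944 = -45281)
T/u + 71600/Z = -89129/(-75) + 71600/(-45281) = -89129*(-1/75) + 71600*(-1/45281) = 89129/75 - 71600/45281 = 4030480249/3396075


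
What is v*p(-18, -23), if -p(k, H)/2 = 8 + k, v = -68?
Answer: -1360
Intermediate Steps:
p(k, H) = -16 - 2*k (p(k, H) = -2*(8 + k) = -16 - 2*k)
v*p(-18, -23) = -68*(-16 - 2*(-18)) = -68*(-16 + 36) = -68*20 = -1360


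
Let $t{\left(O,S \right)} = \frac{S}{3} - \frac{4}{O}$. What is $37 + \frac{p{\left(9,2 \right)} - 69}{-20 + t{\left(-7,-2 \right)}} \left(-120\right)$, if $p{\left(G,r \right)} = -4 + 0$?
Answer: $- \frac{84173}{211} \approx -398.92$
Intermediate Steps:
$p{\left(G,r \right)} = -4$
$t{\left(O,S \right)} = - \frac{4}{O} + \frac{S}{3}$ ($t{\left(O,S \right)} = S \frac{1}{3} - \frac{4}{O} = \frac{S}{3} - \frac{4}{O} = - \frac{4}{O} + \frac{S}{3}$)
$37 + \frac{p{\left(9,2 \right)} - 69}{-20 + t{\left(-7,-2 \right)}} \left(-120\right) = 37 + \frac{-4 - 69}{-20 - \left(\frac{2}{3} + \frac{4}{-7}\right)} \left(-120\right) = 37 + - \frac{73}{-20 - \frac{2}{21}} \left(-120\right) = 37 + - \frac{73}{- \frac{422}{21}} \left(-120\right) = 37 + \left(-73\right) \left(- \frac{21}{422}\right) \left(-120\right) = 37 + \frac{1533}{422} \left(-120\right) = 37 - \frac{91980}{211} = - \frac{84173}{211}$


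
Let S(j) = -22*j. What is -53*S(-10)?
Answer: -11660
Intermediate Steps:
-53*S(-10) = -(-1166)*(-10) = -53*220 = -11660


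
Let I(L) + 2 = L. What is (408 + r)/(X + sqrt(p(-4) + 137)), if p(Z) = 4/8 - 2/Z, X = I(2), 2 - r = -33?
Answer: 443*sqrt(138)/138 ≈ 37.711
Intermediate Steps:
I(L) = -2 + L
r = 35 (r = 2 - 1*(-33) = 2 + 33 = 35)
X = 0 (X = -2 + 2 = 0)
p(Z) = 1/2 - 2/Z (p(Z) = 4*(1/8) - 2/Z = 1/2 - 2/Z)
(408 + r)/(X + sqrt(p(-4) + 137)) = (408 + 35)/(0 + sqrt((1/2)*(-4 - 4)/(-4) + 137)) = 443/(0 + sqrt((1/2)*(-1/4)*(-8) + 137)) = 443/(0 + sqrt(1 + 137)) = 443/(0 + sqrt(138)) = 443/(sqrt(138)) = 443*(sqrt(138)/138) = 443*sqrt(138)/138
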